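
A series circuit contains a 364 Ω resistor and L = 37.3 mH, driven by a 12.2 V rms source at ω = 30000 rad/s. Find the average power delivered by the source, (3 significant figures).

X_L = ωL = 1120 Ω
Z = 364 + j1120 Ω
|Z| = √(364² + 1120²) = 1180 Ω
∠Z = arctan(1120/364) = 72.0°
I = V/|Z| = 10.4 mA
P = VI cos φ = 12.2 × 0.0104 × cos(72.0°) = 39.1 mW

39.1 mW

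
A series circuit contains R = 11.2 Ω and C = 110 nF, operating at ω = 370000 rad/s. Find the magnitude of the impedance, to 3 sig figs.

X_C = 1/(ωC) = 24.6 Ω
Z = 11.2 − j24.6 Ω
|Z| = √(11.2² + 24.6²) = 27.0 Ω

27.0 Ω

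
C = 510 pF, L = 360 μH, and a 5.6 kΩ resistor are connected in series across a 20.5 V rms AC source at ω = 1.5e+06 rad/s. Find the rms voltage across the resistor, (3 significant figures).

X_L = ωL = 540 Ω
X_C = 1/(ωC) = 1310 Ω
Net reactance X = X_L − X_C = -767 Ω
Z = 5600 − j767 Ω
|Z| = √(5600² + 767²) = 5650 Ω
I = V/|Z| = 3.63 mA
V_R = I·|Z_R| = 0.00363 × 5600 = 20.3 V

20.3 V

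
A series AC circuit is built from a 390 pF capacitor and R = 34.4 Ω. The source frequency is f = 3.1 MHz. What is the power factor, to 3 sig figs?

ω = 2πf = 1.948e+07 rad/s
X_C = 1/(ωC) = 132 Ω
Z = 34.4 − j132 Ω
|Z| = √(34.4² + 132²) = 136 Ω
∠Z = arctan(-132/34.4) = -75.4°
cos φ = cos(-75.4°) = 0.253

0.253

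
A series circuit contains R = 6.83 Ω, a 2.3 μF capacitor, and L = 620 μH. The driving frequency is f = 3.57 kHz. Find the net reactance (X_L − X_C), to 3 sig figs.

-5.48 Ω

ω = 2πf = 22430 rad/s
X_L = ωL = 13.9 Ω
X_C = 1/(ωC) = 19.4 Ω
X = 13.9 − 19.4 = -5.48 Ω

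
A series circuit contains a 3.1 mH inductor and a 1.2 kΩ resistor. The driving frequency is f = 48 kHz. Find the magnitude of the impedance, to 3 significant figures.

1520 Ω

ω = 2πf = 301600 rad/s
X_L = ωL = 935 Ω
Z = 1200 + j935 Ω
|Z| = √(1200² + 935²) = 1520 Ω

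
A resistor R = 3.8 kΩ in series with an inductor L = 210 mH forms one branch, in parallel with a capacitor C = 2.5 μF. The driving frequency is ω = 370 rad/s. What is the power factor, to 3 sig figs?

X_L = ωL = 77.7 Ω
X_C = 1/(ωC) = 1080 Ω
Branch 1 (R+jX_L): Z₁ = 3800 + j77.7 Ω, |Z₁| = 3800 Ω
Branch 2 (−jX_C): Z₂ = −j1080 Ω
Parallel: Z = Z₁Z₂/(Z₁+Z₂), |Z| = 1050 Ω, ∠Z = -74.0°
cos φ = cos(-74.0°) = 0.275

0.275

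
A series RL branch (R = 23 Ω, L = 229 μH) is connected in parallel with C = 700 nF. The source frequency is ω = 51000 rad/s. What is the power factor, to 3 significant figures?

X_L = ωL = 11.7 Ω
X_C = 1/(ωC) = 28.0 Ω
Branch 1 (R+jX_L): Z₁ = 23.0 + j11.7 Ω, |Z₁| = 25.8 Ω
Branch 2 (−jX_C): Z₂ = −j28.0 Ω
Parallel: Z = Z₁Z₂/(Z₁+Z₂), |Z| = 25.6 Ω, ∠Z = -27.7°
cos φ = cos(-27.7°) = 0.885

0.885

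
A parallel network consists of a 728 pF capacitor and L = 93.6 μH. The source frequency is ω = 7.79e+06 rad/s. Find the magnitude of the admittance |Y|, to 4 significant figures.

X_L = ωL = 729.1 Ω
X_C = 1/(ωC) = 176.3 Ω
Parallel: admittances add. Y = 1/(jωL) + jωC
Y = (0 + j0.004300) S
|Y| = 0.004300 S → |Z| = 1/|Y| = 232.6 Ω, ∠Z = −∠Y = -90.00°

4.300 mS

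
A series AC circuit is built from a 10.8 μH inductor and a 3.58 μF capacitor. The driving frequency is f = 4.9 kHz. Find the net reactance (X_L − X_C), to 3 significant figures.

-8.74 Ω

ω = 2πf = 30790 rad/s
X_L = ωL = 0.333 Ω
X_C = 1/(ωC) = 9.07 Ω
X = 0.333 − 9.07 = -8.74 Ω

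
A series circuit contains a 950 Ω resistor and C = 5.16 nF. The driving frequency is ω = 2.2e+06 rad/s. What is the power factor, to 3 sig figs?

0.996

X_C = 1/(ωC) = 88.1 Ω
Z = 950 − j88.1 Ω
|Z| = √(950² + 88.1²) = 954 Ω
∠Z = arctan(-88.1/950) = -5.30°
cos φ = cos(-5.30°) = 0.996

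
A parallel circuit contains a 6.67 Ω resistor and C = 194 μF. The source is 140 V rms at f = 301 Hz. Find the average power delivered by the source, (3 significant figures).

ω = 2πf = 1891 rad/s
X_C = 1/(ωC) = 2.73 Ω
Parallel: admittances add. Y = 1/R + jωC
Y = (0.150 + j0.367) S
|Y| = 0.396 S → |Z| = 1/|Y| = 2.52 Ω, ∠Z = −∠Y = -67.8°
I = V/|Z| = 55.5 A
P = VI cos φ = 140 × 55.5 × cos(-67.8°) = 2.94 kW

2.94 kW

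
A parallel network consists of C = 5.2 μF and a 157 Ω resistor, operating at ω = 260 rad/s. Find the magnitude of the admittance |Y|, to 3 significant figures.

X_C = 1/(ωC) = 740 Ω
Parallel: admittances add. Y = 1/R + jωC
Y = (0.00637 + j0.00135) S
|Y| = 0.00651 S → |Z| = 1/|Y| = 154 Ω, ∠Z = −∠Y = -12.0°

6.51 mS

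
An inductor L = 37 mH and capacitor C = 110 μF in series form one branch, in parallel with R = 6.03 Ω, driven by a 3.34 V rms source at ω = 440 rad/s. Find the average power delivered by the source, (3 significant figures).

1.85 W

X_L = ωL = 16.3 Ω
X_C = 1/(ωC) = 20.7 Ω
Branch 1: Z₁ = R = 6.03 Ω
Branch 2 (series LC): Z₂ = j(X_L − X_C) = −j4.38 Ω
Parallel: Z = Z₁Z₂/(Z₁+Z₂), |Z| = 3.54 Ω, ∠Z = -54.0°
I = V/|Z| = 942 mA
P = VI cos φ = 3.34 × 0.942 × cos(-54.0°) = 1.85 W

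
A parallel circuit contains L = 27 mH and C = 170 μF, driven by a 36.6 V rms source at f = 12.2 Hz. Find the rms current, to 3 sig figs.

ω = 2πf = 76.65 rad/s
X_L = ωL = 2.07 Ω
X_C = 1/(ωC) = 76.7 Ω
Parallel: admittances add. Y = 1/(jωL) + jωC
Y = (0 − j0.470) S
|Y| = 0.470 S → |Z| = 1/|Y| = 2.13 Ω, ∠Z = −∠Y = 90.0°
I = V/|Z| = 36.6/2.13 = 17.2 A

17.2 A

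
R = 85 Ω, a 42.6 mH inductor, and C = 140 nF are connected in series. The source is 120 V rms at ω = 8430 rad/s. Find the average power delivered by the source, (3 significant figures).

4.98 W

X_L = ωL = 359 Ω
X_C = 1/(ωC) = 847 Ω
Net reactance X = X_L − X_C = -488 Ω
Z = 85.0 − j488 Ω
|Z| = √(85.0² + 488²) = 496 Ω
∠Z = arctan(-488/85.0) = -80.1°
I = V/|Z| = 242 mA
P = VI cos φ = 120 × 0.242 × cos(-80.1°) = 4.98 W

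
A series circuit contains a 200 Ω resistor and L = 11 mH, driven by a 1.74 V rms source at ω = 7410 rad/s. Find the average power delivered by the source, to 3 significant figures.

X_L = ωL = 81.5 Ω
Z = 200 + j81.5 Ω
|Z| = √(200² + 81.5²) = 216 Ω
∠Z = arctan(81.5/200) = 22.2°
I = V/|Z| = 8.06 mA
P = VI cos φ = 1.74 × 0.00806 × cos(22.2°) = 13.0 mW

13.0 mW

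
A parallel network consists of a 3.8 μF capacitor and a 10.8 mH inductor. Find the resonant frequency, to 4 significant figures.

785.6 Hz

ω₀ = 1/√(LC) = 1/√(0.0108 × 3.8e-06) = 4936 rad/s
f₀ = ω₀/(2π) = 785.6 Hz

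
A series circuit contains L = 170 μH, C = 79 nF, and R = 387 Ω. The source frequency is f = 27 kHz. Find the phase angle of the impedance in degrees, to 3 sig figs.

-6.75°

ω = 2πf = 169600 rad/s
X_L = ωL = 28.8 Ω
X_C = 1/(ωC) = 74.6 Ω
Net reactance X = X_L − X_C = -45.8 Ω
Z = 387 − j45.8 Ω
|Z| = √(387² + 45.8²) = 390 Ω
∠Z = arctan(-45.8/387) = -6.75°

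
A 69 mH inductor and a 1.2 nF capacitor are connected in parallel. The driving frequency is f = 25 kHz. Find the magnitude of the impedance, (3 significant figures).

10400 Ω

ω = 2πf = 157100 rad/s
X_L = ωL = 10800 Ω
X_C = 1/(ωC) = 5310 Ω
Parallel: admittances add. Y = 1/(jωL) + jωC
Y = (0 + j9.62e-05) S
|Y| = 9.62e-05 S → |Z| = 1/|Y| = 10400 Ω, ∠Z = −∠Y = -90.0°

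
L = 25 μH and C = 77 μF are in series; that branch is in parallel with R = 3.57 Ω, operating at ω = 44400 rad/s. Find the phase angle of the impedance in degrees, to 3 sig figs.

X_L = ωL = 1.11 Ω
X_C = 1/(ωC) = 0.293 Ω
Branch 1: Z₁ = R = 3.57 Ω
Branch 2 (series LC): Z₂ = j(X_L − X_C) = j0.817 Ω
Parallel: Z = Z₁Z₂/(Z₁+Z₂), |Z| = 0.797 Ω, ∠Z = 77.1°

77.1°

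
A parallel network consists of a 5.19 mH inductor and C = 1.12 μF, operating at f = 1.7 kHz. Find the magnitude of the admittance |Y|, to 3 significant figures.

6.08 mS

ω = 2πf = 10680 rad/s
X_L = ωL = 55.4 Ω
X_C = 1/(ωC) = 83.6 Ω
Parallel: admittances add. Y = 1/(jωL) + jωC
Y = (0 − j0.00608) S
|Y| = 0.00608 S → |Z| = 1/|Y| = 165 Ω, ∠Z = −∠Y = 90.0°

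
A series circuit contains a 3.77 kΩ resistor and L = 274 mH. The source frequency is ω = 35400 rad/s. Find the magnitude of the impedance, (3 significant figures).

X_L = ωL = 9700 Ω
Z = 3770 + j9700 Ω
|Z| = √(3770² + 9700²) = 10400 Ω

10400 Ω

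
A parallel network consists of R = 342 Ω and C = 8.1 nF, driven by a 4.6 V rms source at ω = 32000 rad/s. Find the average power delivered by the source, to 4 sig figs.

61.87 mW

X_C = 1/(ωC) = 3858 Ω
Parallel: admittances add. Y = 1/R + jωC
Y = (0.002924 + j0.0002592) S
|Y| = 0.002935 S → |Z| = 1/|Y| = 340.7 Ω, ∠Z = −∠Y = -5.066°
I = V/|Z| = 13.50 mA
P = VI cos φ = 4.6 × 0.01350 × cos(-5.066°) = 61.87 mW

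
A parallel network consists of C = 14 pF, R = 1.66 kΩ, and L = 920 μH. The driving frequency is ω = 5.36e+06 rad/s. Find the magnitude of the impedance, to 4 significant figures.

X_L = ωL = 4931 Ω
X_C = 1/(ωC) = 13330 Ω
Parallel: admittances add. Y = 1/R + 1/(jωL) + jωC
Y = (0.0006024 − j0.0001278) S
|Y| = 0.0006158 S → |Z| = 1/|Y| = 1624 Ω, ∠Z = −∠Y = 11.97°

1624 Ω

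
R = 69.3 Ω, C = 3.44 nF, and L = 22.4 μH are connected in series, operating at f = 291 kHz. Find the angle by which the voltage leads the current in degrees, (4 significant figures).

-59.58°

ω = 2πf = 1.828e+06 rad/s
X_L = ωL = 40.96 Ω
X_C = 1/(ωC) = 159.0 Ω
Net reactance X = X_L − X_C = -118.0 Ω
Z = 69.30 − j118.0 Ω
|Z| = √(69.30² + 118.0²) = 136.9 Ω
∠Z = arctan(-118.0/69.30) = -59.58°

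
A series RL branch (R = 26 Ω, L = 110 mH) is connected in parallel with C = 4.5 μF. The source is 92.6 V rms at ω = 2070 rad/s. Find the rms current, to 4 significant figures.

X_L = ωL = 227.7 Ω
X_C = 1/(ωC) = 107.4 Ω
Branch 1 (R+jX_L): Z₁ = 26.00 + j227.7 Ω, |Z₁| = 229.2 Ω
Branch 2 (−jX_C): Z₂ = −j107.4 Ω
Parallel: Z = Z₁Z₂/(Z₁+Z₂), |Z| = 199.8 Ω, ∠Z = -84.32°
I = V/|Z| = 92.6/199.8 = 463.4 mA

463.4 mA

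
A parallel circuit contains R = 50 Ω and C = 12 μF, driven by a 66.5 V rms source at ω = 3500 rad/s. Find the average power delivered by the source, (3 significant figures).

X_C = 1/(ωC) = 23.8 Ω
Parallel: admittances add. Y = 1/R + jωC
Y = (0.0200 + j0.0420) S
|Y| = 0.0465 S → |Z| = 1/|Y| = 21.5 Ω, ∠Z = −∠Y = -64.5°
I = V/|Z| = 3.09 A
P = VI cos φ = 66.5 × 3.09 × cos(-64.5°) = 88.4 W

88.4 W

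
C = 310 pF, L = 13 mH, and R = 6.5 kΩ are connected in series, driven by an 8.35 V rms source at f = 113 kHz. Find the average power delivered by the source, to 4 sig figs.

ω = 2πf = 710000 rad/s
X_L = ωL = 9230 Ω
X_C = 1/(ωC) = 4543 Ω
Net reactance X = X_L − X_C = 4687 Ω
Z = 6500 + j4687 Ω
|Z| = √(6500² + 4687²) = 8013 Ω
∠Z = arctan(4687/6500) = 35.79°
I = V/|Z| = 1.042 mA
P = VI cos φ = 8.35 × 0.001042 × cos(35.79°) = 7.058 mW

7.058 mW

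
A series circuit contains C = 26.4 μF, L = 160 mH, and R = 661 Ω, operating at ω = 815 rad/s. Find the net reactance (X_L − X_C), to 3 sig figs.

83.9 Ω

X_L = ωL = 130 Ω
X_C = 1/(ωC) = 46.5 Ω
X = 130 − 46.5 = 83.9 Ω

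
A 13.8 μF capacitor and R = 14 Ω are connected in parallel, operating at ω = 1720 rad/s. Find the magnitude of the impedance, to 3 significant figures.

13.3 Ω

X_C = 1/(ωC) = 42.1 Ω
Parallel: admittances add. Y = 1/R + jωC
Y = (0.0714 + j0.0237) S
|Y| = 0.0753 S → |Z| = 1/|Y| = 13.3 Ω, ∠Z = −∠Y = -18.4°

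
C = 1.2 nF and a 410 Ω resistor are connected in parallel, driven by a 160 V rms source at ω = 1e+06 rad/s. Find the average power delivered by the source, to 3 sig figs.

X_C = 1/(ωC) = 833 Ω
Parallel: admittances add. Y = 1/R + jωC
Y = (0.00244 + j0.00120) S
|Y| = 0.00272 S → |Z| = 1/|Y| = 368 Ω, ∠Z = −∠Y = -26.2°
I = V/|Z| = 435 mA
P = VI cos φ = 160 × 0.435 × cos(-26.2°) = 62.4 W

62.4 W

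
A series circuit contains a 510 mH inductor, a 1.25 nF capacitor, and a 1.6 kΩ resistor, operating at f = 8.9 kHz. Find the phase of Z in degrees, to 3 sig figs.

ω = 2πf = 55920 rad/s
X_L = ωL = 28500 Ω
X_C = 1/(ωC) = 14300 Ω
Net reactance X = X_L − X_C = 14200 Ω
Z = 1600 + j14200 Ω
|Z| = √(1600² + 14200²) = 14300 Ω
∠Z = arctan(14200/1600) = 83.6°

83.6°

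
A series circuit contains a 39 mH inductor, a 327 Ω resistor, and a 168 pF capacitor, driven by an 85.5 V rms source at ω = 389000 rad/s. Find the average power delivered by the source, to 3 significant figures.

X_L = ωL = 15200 Ω
X_C = 1/(ωC) = 15300 Ω
Net reactance X = X_L − X_C = -131 Ω
Z = 327 − j131 Ω
|Z| = √(327² + 131²) = 352 Ω
∠Z = arctan(-131/327) = -21.8°
I = V/|Z| = 243 mA
P = VI cos φ = 85.5 × 0.243 × cos(-21.8°) = 19.3 W

19.3 W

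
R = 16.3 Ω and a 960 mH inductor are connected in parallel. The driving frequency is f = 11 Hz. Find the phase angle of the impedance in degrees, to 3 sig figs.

ω = 2πf = 69.12 rad/s
X_L = ωL = 66.4 Ω
Parallel: admittances add. Y = 1/R + 1/(jωL)
Y = (0.0613 − j0.0151) S
|Y| = 0.0632 S → |Z| = 1/|Y| = 15.8 Ω, ∠Z = −∠Y = 13.8°

13.8°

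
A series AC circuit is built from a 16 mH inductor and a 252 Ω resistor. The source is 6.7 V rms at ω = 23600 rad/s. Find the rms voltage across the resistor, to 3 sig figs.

3.72 V

X_L = ωL = 378 Ω
Z = 252 + j378 Ω
|Z| = √(252² + 378²) = 454 Ω
I = V/|Z| = 14.8 mA
V_R = I·|Z_R| = 0.0148 × 252 = 3.72 V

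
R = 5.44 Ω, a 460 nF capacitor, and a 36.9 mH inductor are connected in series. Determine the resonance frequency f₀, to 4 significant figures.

ω₀ = 1/√(LC) = 1/√(0.0369 × 4.6e-07) = 7676 rad/s
f₀ = ω₀/(2π) = 1.222 kHz

1.222 kHz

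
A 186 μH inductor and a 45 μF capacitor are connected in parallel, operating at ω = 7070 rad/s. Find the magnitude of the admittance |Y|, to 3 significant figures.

442 mS

X_L = ωL = 1.32 Ω
X_C = 1/(ωC) = 3.14 Ω
Parallel: admittances add. Y = 1/(jωL) + jωC
Y = (0 − j0.442) S
|Y| = 0.442 S → |Z| = 1/|Y| = 2.26 Ω, ∠Z = −∠Y = 90.0°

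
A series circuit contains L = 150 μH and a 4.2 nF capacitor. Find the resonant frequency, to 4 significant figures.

ω₀ = 1/√(LC) = 1/√(0.00015 × 4.2e-09) = 1.26e+06 rad/s
f₀ = ω₀/(2π) = 200.5 kHz

200.5 kHz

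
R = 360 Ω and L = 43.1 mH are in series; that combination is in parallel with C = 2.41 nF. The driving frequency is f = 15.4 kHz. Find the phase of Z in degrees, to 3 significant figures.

ω = 2πf = 96760 rad/s
X_L = ωL = 4170 Ω
X_C = 1/(ωC) = 4290 Ω
Branch 1 (R+jX_L): Z₁ = 360 + j4170 Ω, |Z₁| = 4190 Ω
Branch 2 (−jX_C): Z₂ = −j4290 Ω
Parallel: Z = Z₁Z₂/(Z₁+Z₂), |Z| = 47400 Ω, ∠Z = 13.2°

13.2°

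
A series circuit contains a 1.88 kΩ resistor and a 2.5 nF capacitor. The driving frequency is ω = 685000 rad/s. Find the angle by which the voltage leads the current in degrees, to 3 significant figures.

-17.3°

X_C = 1/(ωC) = 584 Ω
Z = 1880 − j584 Ω
|Z| = √(1880² + 584²) = 1970 Ω
∠Z = arctan(-584/1880) = -17.3°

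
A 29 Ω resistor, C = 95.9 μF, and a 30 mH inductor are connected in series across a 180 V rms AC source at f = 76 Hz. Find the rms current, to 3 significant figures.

ω = 2πf = 477.5 rad/s
X_L = ωL = 14.3 Ω
X_C = 1/(ωC) = 21.8 Ω
Net reactance X = X_L − X_C = -7.51 Ω
Z = 29.0 − j7.51 Ω
|Z| = √(29.0² + 7.51²) = 30.0 Ω
I = V/|Z| = 180/30.0 = 6.01 A

6.01 A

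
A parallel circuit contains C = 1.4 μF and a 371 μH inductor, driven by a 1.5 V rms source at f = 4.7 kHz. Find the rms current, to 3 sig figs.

ω = 2πf = 29530 rad/s
X_L = ωL = 11.0 Ω
X_C = 1/(ωC) = 24.2 Ω
Parallel: admittances add. Y = 1/(jωL) + jωC
Y = (0 − j0.0499) S
|Y| = 0.0499 S → |Z| = 1/|Y| = 20.0 Ω, ∠Z = −∠Y = 90.0°
I = V/|Z| = 1.5/20.0 = 74.9 mA

74.9 mA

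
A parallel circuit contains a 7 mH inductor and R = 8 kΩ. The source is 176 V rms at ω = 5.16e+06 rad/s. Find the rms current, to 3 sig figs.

22.5 mA

X_L = ωL = 36100 Ω
Parallel: admittances add. Y = 1/R + 1/(jωL)
Y = (0.000125 − j2.77e-05) S
|Y| = 0.000128 S → |Z| = 1/|Y| = 7810 Ω, ∠Z = −∠Y = 12.5°
I = V/|Z| = 176/7810 = 22.5 mA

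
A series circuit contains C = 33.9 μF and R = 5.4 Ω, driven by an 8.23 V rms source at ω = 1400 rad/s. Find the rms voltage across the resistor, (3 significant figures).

2.04 V

X_C = 1/(ωC) = 21.1 Ω
Z = 5.40 − j21.1 Ω
|Z| = √(5.40² + 21.1²) = 21.8 Ω
I = V/|Z| = 378 mA
V_R = I·|Z_R| = 0.378 × 5.40 = 2.04 V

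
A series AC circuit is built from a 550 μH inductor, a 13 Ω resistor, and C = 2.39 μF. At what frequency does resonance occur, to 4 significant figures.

4.390 kHz

ω₀ = 1/√(LC) = 1/√(0.00055 × 2.39e-06) = 27580 rad/s
f₀ = ω₀/(2π) = 4.390 kHz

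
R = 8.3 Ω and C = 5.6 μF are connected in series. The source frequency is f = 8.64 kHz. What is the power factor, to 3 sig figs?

ω = 2πf = 54290 rad/s
X_C = 1/(ωC) = 3.29 Ω
Z = 8.30 − j3.29 Ω
|Z| = √(8.30² + 3.29²) = 8.93 Ω
∠Z = arctan(-3.29/8.30) = -21.6°
cos φ = cos(-21.6°) = 0.930

0.930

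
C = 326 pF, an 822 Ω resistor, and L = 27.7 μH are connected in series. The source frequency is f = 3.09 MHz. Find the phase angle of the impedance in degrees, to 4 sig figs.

ω = 2πf = 1.942e+07 rad/s
X_L = ωL = 537.8 Ω
X_C = 1/(ωC) = 158.0 Ω
Net reactance X = X_L − X_C = 379.8 Ω
Z = 822.0 + j379.8 Ω
|Z| = √(822.0² + 379.8²) = 905.5 Ω
∠Z = arctan(379.8/822.0) = 24.80°

24.80°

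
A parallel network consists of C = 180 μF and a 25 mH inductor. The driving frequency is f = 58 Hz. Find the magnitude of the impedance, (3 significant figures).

22.6 Ω

ω = 2πf = 364.4 rad/s
X_L = ωL = 9.11 Ω
X_C = 1/(ωC) = 15.2 Ω
Parallel: admittances add. Y = 1/(jωL) + jωC
Y = (0 − j0.0442) S
|Y| = 0.0442 S → |Z| = 1/|Y| = 22.6 Ω, ∠Z = −∠Y = 90.0°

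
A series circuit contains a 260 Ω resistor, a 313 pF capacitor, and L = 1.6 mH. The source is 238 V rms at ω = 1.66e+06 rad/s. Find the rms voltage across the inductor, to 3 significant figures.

X_L = ωL = 2660 Ω
X_C = 1/(ωC) = 1920 Ω
Net reactance X = X_L − X_C = 731 Ω
Z = 260 + j731 Ω
|Z| = √(260² + 731²) = 776 Ω
I = V/|Z| = 307 mA
V_L = I·|Z_L| = 0.307 × 2660 = 814 V

814 V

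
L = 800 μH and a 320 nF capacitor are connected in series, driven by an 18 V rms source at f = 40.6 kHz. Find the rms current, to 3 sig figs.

ω = 2πf = 255100 rad/s
X_L = ωL = 204 Ω
X_C = 1/(ωC) = 12.3 Ω
Net reactance X = X_L − X_C = 192 Ω
Z = j192 Ω
|Z| = √(0² + 192²) = 192 Ω
I = V/|Z| = 18/192 = 93.8 mA

93.8 mA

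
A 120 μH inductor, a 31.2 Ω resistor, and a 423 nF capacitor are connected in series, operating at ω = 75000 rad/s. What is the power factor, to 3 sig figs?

0.811

X_L = ωL = 9.00 Ω
X_C = 1/(ωC) = 31.5 Ω
Net reactance X = X_L − X_C = -22.5 Ω
Z = 31.2 − j22.5 Ω
|Z| = √(31.2² + 22.5²) = 38.5 Ω
∠Z = arctan(-22.5/31.2) = -35.8°
cos φ = cos(-35.8°) = 0.811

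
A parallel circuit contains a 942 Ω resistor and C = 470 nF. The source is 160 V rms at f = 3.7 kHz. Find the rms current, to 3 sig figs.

1.76 A

ω = 2πf = 23250 rad/s
X_C = 1/(ωC) = 91.5 Ω
Parallel: admittances add. Y = 1/R + jωC
Y = (0.00106 + j0.0109) S
|Y| = 0.0110 S → |Z| = 1/|Y| = 91.1 Ω, ∠Z = −∠Y = -84.5°
I = V/|Z| = 160/91.1 = 1.76 A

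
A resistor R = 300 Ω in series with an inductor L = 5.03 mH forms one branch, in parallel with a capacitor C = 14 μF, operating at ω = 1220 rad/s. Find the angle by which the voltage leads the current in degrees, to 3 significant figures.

-78.9°

X_L = ωL = 6.14 Ω
X_C = 1/(ωC) = 58.5 Ω
Branch 1 (R+jX_L): Z₁ = 300 + j6.14 Ω, |Z₁| = 300 Ω
Branch 2 (−jX_C): Z₂ = −j58.5 Ω
Parallel: Z = Z₁Z₂/(Z₁+Z₂), |Z| = 57.7 Ω, ∠Z = -78.9°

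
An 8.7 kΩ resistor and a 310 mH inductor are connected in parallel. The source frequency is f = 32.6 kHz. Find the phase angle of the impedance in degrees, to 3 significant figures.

7.80°

ω = 2πf = 204800 rad/s
X_L = ωL = 63500 Ω
Parallel: admittances add. Y = 1/R + 1/(jωL)
Y = (0.000115 − j1.57e-05) S
|Y| = 0.000116 S → |Z| = 1/|Y| = 8620 Ω, ∠Z = −∠Y = 7.80°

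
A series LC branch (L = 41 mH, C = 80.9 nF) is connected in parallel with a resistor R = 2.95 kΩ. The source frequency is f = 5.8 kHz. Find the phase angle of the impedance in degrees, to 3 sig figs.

ω = 2πf = 36440 rad/s
X_L = ωL = 1490 Ω
X_C = 1/(ωC) = 339 Ω
Branch 1: Z₁ = R = 2950 Ω
Branch 2 (series LC): Z₂ = j(X_L − X_C) = j1150 Ω
Parallel: Z = Z₁Z₂/(Z₁+Z₂), |Z| = 1080 Ω, ∠Z = 68.6°

68.6°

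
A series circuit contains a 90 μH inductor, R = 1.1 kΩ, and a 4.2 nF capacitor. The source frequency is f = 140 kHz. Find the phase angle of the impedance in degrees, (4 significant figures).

ω = 2πf = 879600 rad/s
X_L = ωL = 79.17 Ω
X_C = 1/(ωC) = 270.7 Ω
Net reactance X = X_L − X_C = -191.5 Ω
Z = 1100 − j191.5 Ω
|Z| = √(1100² + 191.5²) = 1117 Ω
∠Z = arctan(-191.5/1100) = -9.876°

-9.876°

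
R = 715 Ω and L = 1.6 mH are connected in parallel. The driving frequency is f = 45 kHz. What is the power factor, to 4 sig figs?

0.5347

ω = 2πf = 282700 rad/s
X_L = ωL = 452.4 Ω
Parallel: admittances add. Y = 1/R + 1/(jωL)
Y = (0.001399 − j0.002210) S
|Y| = 0.002616 S → |Z| = 1/|Y| = 382.3 Ω, ∠Z = −∠Y = 57.68°
cos φ = cos(57.68°) = 0.5347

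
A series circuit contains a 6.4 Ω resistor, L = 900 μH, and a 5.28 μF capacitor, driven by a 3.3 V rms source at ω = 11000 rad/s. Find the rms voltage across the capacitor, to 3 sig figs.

X_L = ωL = 9.90 Ω
X_C = 1/(ωC) = 17.2 Ω
Net reactance X = X_L − X_C = -7.32 Ω
Z = 6.40 − j7.32 Ω
|Z| = √(6.40² + 7.32²) = 9.72 Ω
I = V/|Z| = 339 mA
V_C = I·|Z_C| = 0.339 × 17.2 = 5.84 V

5.84 V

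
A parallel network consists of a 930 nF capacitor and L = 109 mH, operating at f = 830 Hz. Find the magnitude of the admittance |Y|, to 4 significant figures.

ω = 2πf = 5215 rad/s
X_L = ωL = 568.4 Ω
X_C = 1/(ωC) = 206.2 Ω
Parallel: admittances add. Y = 1/(jωL) + jωC
Y = (0 + j0.003091) S
|Y| = 0.003091 S → |Z| = 1/|Y| = 323.5 Ω, ∠Z = −∠Y = -90.00°

3.091 mS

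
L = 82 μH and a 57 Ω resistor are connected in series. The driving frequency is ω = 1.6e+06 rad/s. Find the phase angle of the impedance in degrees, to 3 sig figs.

X_L = ωL = 131 Ω
Z = 57.0 + j131 Ω
|Z| = √(57.0² + 131²) = 143 Ω
∠Z = arctan(131/57.0) = 66.5°

66.5°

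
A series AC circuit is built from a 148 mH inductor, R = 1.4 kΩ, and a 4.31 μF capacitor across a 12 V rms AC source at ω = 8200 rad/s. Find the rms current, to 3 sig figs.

X_L = ωL = 1210 Ω
X_C = 1/(ωC) = 28.3 Ω
Net reactance X = X_L − X_C = 1190 Ω
Z = 1400 + j1190 Ω
|Z| = √(1400² + 1190²) = 1830 Ω
I = V/|Z| = 12/1830 = 6.54 mA

6.54 mA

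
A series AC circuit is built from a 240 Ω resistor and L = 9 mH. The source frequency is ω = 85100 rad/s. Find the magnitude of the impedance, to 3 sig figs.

803 Ω

X_L = ωL = 766 Ω
Z = 240 + j766 Ω
|Z| = √(240² + 766²) = 803 Ω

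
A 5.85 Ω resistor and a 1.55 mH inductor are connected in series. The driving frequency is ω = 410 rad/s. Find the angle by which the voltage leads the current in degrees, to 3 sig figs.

6.20°

X_L = ωL = 0.635 Ω
Z = 5.85 + j0.635 Ω
|Z| = √(5.85² + 0.635²) = 5.88 Ω
∠Z = arctan(0.635/5.85) = 6.20°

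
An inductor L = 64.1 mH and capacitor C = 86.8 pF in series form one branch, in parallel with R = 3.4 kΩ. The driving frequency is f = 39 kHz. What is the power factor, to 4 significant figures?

0.9942

ω = 2πf = 245000 rad/s
X_L = ωL = 15710 Ω
X_C = 1/(ωC) = 47010 Ω
Branch 1: Z₁ = R = 3400 Ω
Branch 2 (series LC): Z₂ = j(X_L − X_C) = −j31310 Ω
Parallel: Z = Z₁Z₂/(Z₁+Z₂), |Z| = 3380 Ω, ∠Z = -6.198°
cos φ = cos(-6.198°) = 0.9942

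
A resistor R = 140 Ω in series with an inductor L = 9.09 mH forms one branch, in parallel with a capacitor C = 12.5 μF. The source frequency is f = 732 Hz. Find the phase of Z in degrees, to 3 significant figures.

ω = 2πf = 4599 rad/s
X_L = ωL = 41.8 Ω
X_C = 1/(ωC) = 17.4 Ω
Branch 1 (R+jX_L): Z₁ = 140 + j41.8 Ω, |Z₁| = 146 Ω
Branch 2 (−jX_C): Z₂ = −j17.4 Ω
Parallel: Z = Z₁Z₂/(Z₁+Z₂), |Z| = 17.9 Ω, ∠Z = -83.3°

-83.3°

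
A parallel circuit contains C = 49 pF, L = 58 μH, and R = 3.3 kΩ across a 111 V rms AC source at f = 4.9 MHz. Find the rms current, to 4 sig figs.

ω = 2πf = 3.079e+07 rad/s
X_L = ωL = 1786 Ω
X_C = 1/(ωC) = 662.9 Ω
Parallel: admittances add. Y = 1/R + 1/(jωL) + jωC
Y = (0.0003030 + j0.0009486) S
|Y| = 0.0009958 S → |Z| = 1/|Y| = 1004 Ω, ∠Z = −∠Y = -72.28°
I = V/|Z| = 111/1004 = 110.5 mA

110.5 mA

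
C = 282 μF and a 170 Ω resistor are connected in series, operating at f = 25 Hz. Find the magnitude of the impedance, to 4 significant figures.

ω = 2πf = 157.1 rad/s
X_C = 1/(ωC) = 22.58 Ω
Z = 170.0 − j22.58 Ω
|Z| = √(170.0² + 22.58²) = 171.5 Ω

171.5 Ω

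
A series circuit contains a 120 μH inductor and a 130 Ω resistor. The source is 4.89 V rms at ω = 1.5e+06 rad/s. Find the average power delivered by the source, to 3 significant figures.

X_L = ωL = 180 Ω
Z = 130 + j180 Ω
|Z| = √(130² + 180²) = 222 Ω
∠Z = arctan(180/130) = 54.2°
I = V/|Z| = 22.0 mA
P = VI cos φ = 4.89 × 0.0220 × cos(54.2°) = 63.1 mW

63.1 mW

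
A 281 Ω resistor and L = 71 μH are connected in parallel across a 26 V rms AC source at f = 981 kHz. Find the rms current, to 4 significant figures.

110.0 mA

ω = 2πf = 6.164e+06 rad/s
X_L = ωL = 437.6 Ω
Parallel: admittances add. Y = 1/R + 1/(jωL)
Y = (0.003559 − j0.002285) S
|Y| = 0.004229 S → |Z| = 1/|Y| = 236.5 Ω, ∠Z = −∠Y = 32.70°
I = V/|Z| = 26/236.5 = 110.0 mA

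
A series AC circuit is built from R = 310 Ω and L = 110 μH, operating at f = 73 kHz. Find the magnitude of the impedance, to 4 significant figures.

ω = 2πf = 458700 rad/s
X_L = ωL = 50.45 Ω
Z = 310.0 + j50.45 Ω
|Z| = √(310.0² + 50.45²) = 314.1 Ω

314.1 Ω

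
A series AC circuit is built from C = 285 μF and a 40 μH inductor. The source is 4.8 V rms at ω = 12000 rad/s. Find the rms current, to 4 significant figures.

25.59 A

X_L = ωL = 0.4800 Ω
X_C = 1/(ωC) = 0.2924 Ω
Net reactance X = X_L − X_C = 0.1876 Ω
Z = j0.1876 Ω
|Z| = √(0² + 0.1876²) = 0.1876 Ω
I = V/|Z| = 4.8/0.1876 = 25.59 A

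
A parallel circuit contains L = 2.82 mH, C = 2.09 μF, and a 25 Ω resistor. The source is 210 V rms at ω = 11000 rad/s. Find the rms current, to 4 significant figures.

X_L = ωL = 31.02 Ω
X_C = 1/(ωC) = 43.50 Ω
Parallel: admittances add. Y = 1/R + 1/(jωL) + jωC
Y = (0.04000 − j0.009247) S
|Y| = 0.04105 S → |Z| = 1/|Y| = 24.36 Ω, ∠Z = −∠Y = 13.02°
I = V/|Z| = 210/24.36 = 8.622 A

8.622 A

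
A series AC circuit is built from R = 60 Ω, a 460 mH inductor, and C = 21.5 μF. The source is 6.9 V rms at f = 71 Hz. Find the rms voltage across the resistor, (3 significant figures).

3.53 V

ω = 2πf = 446.1 rad/s
X_L = ωL = 205 Ω
X_C = 1/(ωC) = 104 Ω
Net reactance X = X_L − X_C = 101 Ω
Z = 60.0 + j101 Ω
|Z| = √(60.0² + 101²) = 117 Ω
I = V/|Z| = 58.8 mA
V_R = I·|Z_R| = 0.0588 × 60.0 = 3.53 V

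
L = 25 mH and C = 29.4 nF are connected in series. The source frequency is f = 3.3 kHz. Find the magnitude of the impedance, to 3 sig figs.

ω = 2πf = 20730 rad/s
X_L = ωL = 518 Ω
X_C = 1/(ωC) = 1640 Ω
Net reactance X = X_L − X_C = -1120 Ω
Z = − j1120 Ω
|Z| = √(0² + 1120²) = 1120 Ω

1120 Ω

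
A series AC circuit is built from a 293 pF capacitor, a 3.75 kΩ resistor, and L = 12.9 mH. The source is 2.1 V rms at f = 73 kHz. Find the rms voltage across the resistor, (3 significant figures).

ω = 2πf = 458700 rad/s
X_L = ωL = 5920 Ω
X_C = 1/(ωC) = 7440 Ω
Net reactance X = X_L − X_C = -1520 Ω
Z = 3750 − j1520 Ω
|Z| = √(3750² + 1520²) = 4050 Ω
I = V/|Z| = 519 μA
V_R = I·|Z_R| = 0.000519 × 3750 = 1.95 V

1.95 V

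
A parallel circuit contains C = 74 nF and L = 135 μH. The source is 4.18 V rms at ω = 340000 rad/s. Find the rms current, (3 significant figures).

14.1 mA

X_L = ωL = 45.9 Ω
X_C = 1/(ωC) = 39.7 Ω
Parallel: admittances add. Y = 1/(jωL) + jωC
Y = (0 + j0.00337) S
|Y| = 0.00337 S → |Z| = 1/|Y| = 296 Ω, ∠Z = −∠Y = -90.0°
I = V/|Z| = 4.18/296 = 14.1 mA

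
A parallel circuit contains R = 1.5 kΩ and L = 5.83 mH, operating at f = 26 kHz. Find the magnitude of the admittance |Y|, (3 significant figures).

1.24 mS

ω = 2πf = 163400 rad/s
X_L = ωL = 952 Ω
Parallel: admittances add. Y = 1/R + 1/(jωL)
Y = (0.000667 − j0.00105) S
|Y| = 0.00124 S → |Z| = 1/|Y| = 804 Ω, ∠Z = −∠Y = 57.6°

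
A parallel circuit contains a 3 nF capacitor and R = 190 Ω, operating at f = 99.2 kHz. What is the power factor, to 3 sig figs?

ω = 2πf = 623300 rad/s
X_C = 1/(ωC) = 535 Ω
Parallel: admittances add. Y = 1/R + jωC
Y = (0.00526 + j0.00187) S
|Y| = 0.00559 S → |Z| = 1/|Y| = 179 Ω, ∠Z = −∠Y = -19.6°
cos φ = cos(-19.6°) = 0.942

0.942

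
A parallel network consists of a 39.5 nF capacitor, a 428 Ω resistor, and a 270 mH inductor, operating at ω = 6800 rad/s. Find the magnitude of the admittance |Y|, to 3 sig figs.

X_L = ωL = 1840 Ω
X_C = 1/(ωC) = 3720 Ω
Parallel: admittances add. Y = 1/R + 1/(jωL) + jωC
Y = (0.00234 − j0.000276) S
|Y| = 0.00235 S → |Z| = 1/|Y| = 425 Ω, ∠Z = −∠Y = 6.74°

2.35 mS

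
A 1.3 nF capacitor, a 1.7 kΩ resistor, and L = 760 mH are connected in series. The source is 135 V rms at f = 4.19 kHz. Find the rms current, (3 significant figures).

ω = 2πf = 26330 rad/s
X_L = ωL = 20000 Ω
X_C = 1/(ωC) = 29200 Ω
Net reactance X = X_L − X_C = -9210 Ω
Z = 1700 − j9210 Ω
|Z| = √(1700² + 9210²) = 9370 Ω
I = V/|Z| = 135/9370 = 14.4 mA

14.4 mA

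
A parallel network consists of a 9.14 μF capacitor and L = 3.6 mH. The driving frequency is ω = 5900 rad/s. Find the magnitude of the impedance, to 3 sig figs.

146 Ω

X_L = ωL = 21.2 Ω
X_C = 1/(ωC) = 18.5 Ω
Parallel: admittances add. Y = 1/(jωL) + jωC
Y = (0 + j0.00685) S
|Y| = 0.00685 S → |Z| = 1/|Y| = 146 Ω, ∠Z = −∠Y = -90.0°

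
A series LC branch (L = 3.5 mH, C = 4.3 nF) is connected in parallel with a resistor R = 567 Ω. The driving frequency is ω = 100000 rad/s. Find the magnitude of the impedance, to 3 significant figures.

545 Ω

X_L = ωL = 350 Ω
X_C = 1/(ωC) = 2330 Ω
Branch 1: Z₁ = R = 567 Ω
Branch 2 (series LC): Z₂ = j(X_L − X_C) = −j1980 Ω
Parallel: Z = Z₁Z₂/(Z₁+Z₂), |Z| = 545 Ω, ∠Z = -16.0°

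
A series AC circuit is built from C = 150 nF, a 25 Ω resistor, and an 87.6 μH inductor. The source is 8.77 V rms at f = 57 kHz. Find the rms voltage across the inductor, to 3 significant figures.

9.80 V

ω = 2πf = 358100 rad/s
X_L = ωL = 31.4 Ω
X_C = 1/(ωC) = 18.6 Ω
Net reactance X = X_L − X_C = 12.8 Ω
Z = 25.0 + j12.8 Ω
|Z| = √(25.0² + 12.8²) = 28.1 Ω
I = V/|Z| = 312 mA
V_L = I·|Z_L| = 0.312 × 31.4 = 9.80 V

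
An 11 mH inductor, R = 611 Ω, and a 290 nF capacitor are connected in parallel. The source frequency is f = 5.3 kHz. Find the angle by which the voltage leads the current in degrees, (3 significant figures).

-76.7°

ω = 2πf = 33300 rad/s
X_L = ωL = 366 Ω
X_C = 1/(ωC) = 104 Ω
Parallel: admittances add. Y = 1/R + 1/(jωL) + jωC
Y = (0.00164 + j0.00693) S
|Y| = 0.00712 S → |Z| = 1/|Y| = 140 Ω, ∠Z = −∠Y = -76.7°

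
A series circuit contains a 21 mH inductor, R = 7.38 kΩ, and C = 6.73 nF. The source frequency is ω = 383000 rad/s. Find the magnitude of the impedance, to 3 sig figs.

X_L = ωL = 8040 Ω
X_C = 1/(ωC) = 388 Ω
Net reactance X = X_L − X_C = 7660 Ω
Z = 7380 + j7660 Ω
|Z| = √(7380² + 7660²) = 10600 Ω

10600 Ω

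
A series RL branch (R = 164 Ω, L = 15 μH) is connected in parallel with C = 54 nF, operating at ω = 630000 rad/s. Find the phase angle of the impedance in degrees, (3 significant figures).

X_L = ωL = 9.45 Ω
X_C = 1/(ωC) = 29.4 Ω
Branch 1 (R+jX_L): Z₁ = 164 + j9.45 Ω, |Z₁| = 164 Ω
Branch 2 (−jX_C): Z₂ = −j29.4 Ω
Parallel: Z = Z₁Z₂/(Z₁+Z₂), |Z| = 29.2 Ω, ∠Z = -79.8°

-79.8°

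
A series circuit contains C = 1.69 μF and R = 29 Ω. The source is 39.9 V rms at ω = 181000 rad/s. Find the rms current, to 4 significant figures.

X_C = 1/(ωC) = 3.269 Ω
Z = 29.00 − j3.269 Ω
|Z| = √(29.00² + 3.269²) = 29.18 Ω
I = V/|Z| = 39.9/29.18 = 1.367 A

1.367 A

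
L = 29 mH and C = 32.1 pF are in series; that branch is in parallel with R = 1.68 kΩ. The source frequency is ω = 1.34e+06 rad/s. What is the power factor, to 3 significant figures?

0.994

X_L = ωL = 38900 Ω
X_C = 1/(ωC) = 23200 Ω
Branch 1: Z₁ = R = 1680 Ω
Branch 2 (series LC): Z₂ = j(X_L − X_C) = j15600 Ω
Parallel: Z = Z₁Z₂/(Z₁+Z₂), |Z| = 1670 Ω, ∠Z = 6.14°
cos φ = cos(6.14°) = 0.994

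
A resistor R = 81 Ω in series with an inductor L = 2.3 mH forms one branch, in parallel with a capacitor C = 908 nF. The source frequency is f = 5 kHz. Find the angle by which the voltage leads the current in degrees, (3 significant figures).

ω = 2πf = 31420 rad/s
X_L = ωL = 72.3 Ω
X_C = 1/(ωC) = 35.1 Ω
Branch 1 (R+jX_L): Z₁ = 81.0 + j72.3 Ω, |Z₁| = 109 Ω
Branch 2 (−jX_C): Z₂ = −j35.1 Ω
Parallel: Z = Z₁Z₂/(Z₁+Z₂), |Z| = 42.7 Ω, ∠Z = -72.9°

-72.9°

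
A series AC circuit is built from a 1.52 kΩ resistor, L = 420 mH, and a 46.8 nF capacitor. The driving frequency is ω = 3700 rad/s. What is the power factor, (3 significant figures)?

0.339

X_L = ωL = 1550 Ω
X_C = 1/(ωC) = 5780 Ω
Net reactance X = X_L − X_C = -4220 Ω
Z = 1520 − j4220 Ω
|Z| = √(1520² + 4220²) = 4490 Ω
∠Z = arctan(-4220/1520) = -70.2°
cos φ = cos(-70.2°) = 0.339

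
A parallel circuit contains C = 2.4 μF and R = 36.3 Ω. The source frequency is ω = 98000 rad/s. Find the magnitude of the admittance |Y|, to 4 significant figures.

X_C = 1/(ωC) = 4.252 Ω
Parallel: admittances add. Y = 1/R + jωC
Y = (0.02755 + j0.2352) S
|Y| = 0.2368 S → |Z| = 1/|Y| = 4.223 Ω, ∠Z = −∠Y = -83.32°

236.8 mS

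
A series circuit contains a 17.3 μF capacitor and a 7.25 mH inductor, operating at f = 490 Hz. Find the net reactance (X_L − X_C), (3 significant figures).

3.55 Ω

ω = 2πf = 3079 rad/s
X_L = ωL = 22.3 Ω
X_C = 1/(ωC) = 18.8 Ω
X = 22.3 − 18.8 = 3.55 Ω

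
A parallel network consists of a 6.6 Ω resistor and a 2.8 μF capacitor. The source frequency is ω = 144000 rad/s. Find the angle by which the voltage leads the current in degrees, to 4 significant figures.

-69.40°

X_C = 1/(ωC) = 2.480 Ω
Parallel: admittances add. Y = 1/R + jωC
Y = (0.1515 + j0.4032) S
|Y| = 0.4307 S → |Z| = 1/|Y| = 2.322 Ω, ∠Z = −∠Y = -69.40°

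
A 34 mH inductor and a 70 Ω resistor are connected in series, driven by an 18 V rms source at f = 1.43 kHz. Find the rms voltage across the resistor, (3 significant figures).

ω = 2πf = 8985 rad/s
X_L = ωL = 305 Ω
Z = 70.0 + j305 Ω
|Z| = √(70.0² + 305²) = 313 Ω
I = V/|Z| = 57.4 mA
V_R = I·|Z_R| = 0.0574 × 70.0 = 4.02 V

4.02 V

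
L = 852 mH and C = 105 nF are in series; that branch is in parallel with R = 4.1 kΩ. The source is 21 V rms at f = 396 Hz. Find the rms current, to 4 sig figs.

13.32 mA

ω = 2πf = 2488 rad/s
X_L = ωL = 2120 Ω
X_C = 1/(ωC) = 3828 Ω
Branch 1: Z₁ = R = 4100 Ω
Branch 2 (series LC): Z₂ = j(X_L − X_C) = −j1708 Ω
Parallel: Z = Z₁Z₂/(Z₁+Z₂), |Z| = 1576 Ω, ∠Z = -67.39°
I = V/|Z| = 21/1576 = 13.32 mA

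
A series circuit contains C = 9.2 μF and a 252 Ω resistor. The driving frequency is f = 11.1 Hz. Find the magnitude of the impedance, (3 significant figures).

1580 Ω

ω = 2πf = 69.74 rad/s
X_C = 1/(ωC) = 1560 Ω
Z = 252 − j1560 Ω
|Z| = √(252² + 1560²) = 1580 Ω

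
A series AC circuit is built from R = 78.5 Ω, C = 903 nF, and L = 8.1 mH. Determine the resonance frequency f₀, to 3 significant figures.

1.86 kHz

ω₀ = 1/√(LC) = 1/√(0.0081 × 9.03e-07) = 11690 rad/s
f₀ = ω₀/(2π) = 1.86 kHz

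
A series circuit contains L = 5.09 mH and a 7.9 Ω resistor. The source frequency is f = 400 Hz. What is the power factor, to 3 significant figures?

0.525

ω = 2πf = 2513 rad/s
X_L = ωL = 12.8 Ω
Z = 7.90 + j12.8 Ω
|Z| = √(7.90² + 12.8²) = 15.0 Ω
∠Z = arctan(12.8/7.90) = 58.3°
cos φ = cos(58.3°) = 0.525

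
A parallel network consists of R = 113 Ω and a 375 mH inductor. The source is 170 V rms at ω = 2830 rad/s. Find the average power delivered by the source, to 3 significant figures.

256 W

X_L = ωL = 1060 Ω
Parallel: admittances add. Y = 1/R + 1/(jωL)
Y = (0.00885 − j0.000942) S
|Y| = 0.00890 S → |Z| = 1/|Y| = 112 Ω, ∠Z = −∠Y = 6.08°
I = V/|Z| = 1.51 A
P = VI cos φ = 170 × 1.51 × cos(6.08°) = 256 W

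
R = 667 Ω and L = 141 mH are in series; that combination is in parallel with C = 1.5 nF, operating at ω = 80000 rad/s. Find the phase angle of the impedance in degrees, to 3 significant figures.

X_L = ωL = 11300 Ω
X_C = 1/(ωC) = 8330 Ω
Branch 1 (R+jX_L): Z₁ = 667 + j11300 Ω, |Z₁| = 11300 Ω
Branch 2 (−jX_C): Z₂ = −j8330 Ω
Parallel: Z = Z₁Z₂/(Z₁+Z₂), |Z| = 31200 Ω, ∠Z = -80.6°

-80.6°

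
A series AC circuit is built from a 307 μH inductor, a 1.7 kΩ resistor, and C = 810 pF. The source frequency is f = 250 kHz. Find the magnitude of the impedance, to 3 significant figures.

1730 Ω

ω = 2πf = 1.571e+06 rad/s
X_L = ωL = 482 Ω
X_C = 1/(ωC) = 786 Ω
Net reactance X = X_L − X_C = -304 Ω
Z = 1700 − j304 Ω
|Z| = √(1700² + 304²) = 1730 Ω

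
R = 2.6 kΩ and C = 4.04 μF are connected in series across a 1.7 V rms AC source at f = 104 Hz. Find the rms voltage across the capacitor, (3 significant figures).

0.245 V

ω = 2πf = 653.5 rad/s
X_C = 1/(ωC) = 379 Ω
Z = 2600 − j379 Ω
|Z| = √(2600² + 379²) = 2630 Ω
I = V/|Z| = 647 μA
V_C = I·|Z_C| = 0.000647 × 379 = 0.245 V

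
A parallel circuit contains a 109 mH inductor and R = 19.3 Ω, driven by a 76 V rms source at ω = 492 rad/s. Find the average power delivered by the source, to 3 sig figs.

X_L = ωL = 53.6 Ω
Parallel: admittances add. Y = 1/R + 1/(jωL)
Y = (0.0518 − j0.0186) S
|Y| = 0.0551 S → |Z| = 1/|Y| = 18.2 Ω, ∠Z = −∠Y = 19.8°
I = V/|Z| = 4.19 A
P = VI cos φ = 76 × 4.19 × cos(19.8°) = 299 W

299 W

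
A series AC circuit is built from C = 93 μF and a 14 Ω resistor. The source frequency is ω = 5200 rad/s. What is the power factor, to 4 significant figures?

X_C = 1/(ωC) = 2.068 Ω
Z = 14.00 − j2.068 Ω
|Z| = √(14.00² + 2.068²) = 14.15 Ω
∠Z = arctan(-2.068/14.00) = -8.402°
cos φ = cos(-8.402°) = 0.9893

0.9893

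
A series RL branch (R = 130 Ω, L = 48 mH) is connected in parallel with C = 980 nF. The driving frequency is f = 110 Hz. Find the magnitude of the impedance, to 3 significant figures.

ω = 2πf = 691.2 rad/s
X_L = ωL = 33.2 Ω
X_C = 1/(ωC) = 1480 Ω
Branch 1 (R+jX_L): Z₁ = 130 + j33.2 Ω, |Z₁| = 134 Ω
Branch 2 (−jX_C): Z₂ = −j1480 Ω
Parallel: Z = Z₁Z₂/(Z₁+Z₂), |Z| = 137 Ω, ∠Z = 9.17°

137 Ω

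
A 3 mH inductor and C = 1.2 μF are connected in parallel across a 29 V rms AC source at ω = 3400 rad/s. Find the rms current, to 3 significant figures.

X_L = ωL = 10.2 Ω
X_C = 1/(ωC) = 245 Ω
Parallel: admittances add. Y = 1/(jωL) + jωC
Y = (0 − j0.0940) S
|Y| = 0.0940 S → |Z| = 1/|Y| = 10.6 Ω, ∠Z = −∠Y = 90.0°
I = V/|Z| = 29/10.6 = 2.72 A

2.72 A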